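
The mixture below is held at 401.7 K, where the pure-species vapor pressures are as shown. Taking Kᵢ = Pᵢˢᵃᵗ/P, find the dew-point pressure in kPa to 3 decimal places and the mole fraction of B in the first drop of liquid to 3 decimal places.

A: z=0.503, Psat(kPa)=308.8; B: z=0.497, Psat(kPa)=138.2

At the dew point ψ → 1, so Σzᵢ/Kᵢ = 1 with Kᵢ = Pᵢˢᵃᵗ/P ⇒ 1/P = Σzᵢ/Pᵢˢᵃᵗ.
1/P = 0.503/308.8 + 0.497/138.2 = 0.005225 ⇒ P = 191.383 kPa
xᵢ = zᵢP/Pᵢˢᵃᵗ ⇒ x_B = 0.497·191.383/138.2 = 0.688

Pdew = 191.383 kPa, x_B = 0.688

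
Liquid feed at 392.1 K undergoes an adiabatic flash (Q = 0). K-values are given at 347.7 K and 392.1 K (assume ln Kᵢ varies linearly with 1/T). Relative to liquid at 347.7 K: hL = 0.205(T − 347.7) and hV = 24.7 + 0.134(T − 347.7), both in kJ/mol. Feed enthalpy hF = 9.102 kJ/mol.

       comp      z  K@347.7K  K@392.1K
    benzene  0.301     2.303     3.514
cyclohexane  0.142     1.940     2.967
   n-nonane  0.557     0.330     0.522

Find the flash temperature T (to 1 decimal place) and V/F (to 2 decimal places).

Adiabatic flash: solve Rachford–Rice at each trial T, then check hF = ψ·hV(T) + (1−ψ)·hL(T).
  T = 347.7 K: K = (2.303, 1.940, 0.330), RR gives ψ = 0.190, H_out = 4.693 kJ/mol
  T = 392.1 K: K = (3.514, 2.967, 0.522), RR gives ψ = 0.687, H_out = 23.900 kJ/mol
  T = 369.9 K: K = (2.881, 2.430, 0.421), RR gives ψ = 0.442, H_out = 14.770 kJ/mol
  T = 358.8 K: K = (2.585, 2.179, 0.374), RR gives ψ = 0.323, H_out = 9.991 kJ/mol
  T = 353.2 K: K = (2.441, 2.057, 0.351), RR gives ψ = 0.258, H_out = 7.407 kJ/mol
  T = 356.0 K: K = (2.512, 2.117, 0.363), RR gives ψ = 0.291, H_out = 8.718 kJ/mol
  T = 357.4 K: K = (2.548, 2.148, 0.368), RR gives ψ = 0.307, H_out = 9.359 kJ/mol
Linear interpolation between T = 356.0 (H_out = 8.718) and T = 357.4 (H_out = 9.359) on hF = 9.102 gives T ≈ 356.8 K, at which ψ = 0.30.

T = 356.8 K, V/F = 0.30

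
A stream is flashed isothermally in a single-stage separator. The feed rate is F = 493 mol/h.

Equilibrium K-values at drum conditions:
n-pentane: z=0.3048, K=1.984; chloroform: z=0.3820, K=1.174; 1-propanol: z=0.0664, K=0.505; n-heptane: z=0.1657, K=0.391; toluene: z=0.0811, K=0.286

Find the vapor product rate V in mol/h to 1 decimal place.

Material balance + equilibrium reduce to Σ zᵢ(Kᵢ−1)/(1+V/F(Kᵢ−1)) = 0.
Check two-phase: ΣzᵢKᵢ = 1.1747 > 1 and Σzᵢ/Kᵢ = 1.3178 > 1, so g(0) = 0.1747 > 0 and g(1) = -0.3178 < 0.
Iterate (Newton) starting at V/F = 0.48:
  V/F = 0.4800: g = -0.00875, g' = -0.3924 → V/F = 0.4577
  V/F = 0.4577: g = -0.00006, g' = -0.3868 → V/F = 0.4575
Converged at V/F = 0.4575.
Then V = V/F·F = 0.4575·493 = 225.6 mol/h and L = F − V = 267.4 mol/h.

V = 225.6 mol/h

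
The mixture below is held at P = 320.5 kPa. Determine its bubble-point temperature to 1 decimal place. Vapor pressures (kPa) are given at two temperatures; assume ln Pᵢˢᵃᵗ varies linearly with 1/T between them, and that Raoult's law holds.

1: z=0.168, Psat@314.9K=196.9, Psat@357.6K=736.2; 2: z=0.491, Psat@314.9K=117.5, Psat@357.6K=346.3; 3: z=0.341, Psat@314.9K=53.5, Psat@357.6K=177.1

Bubble-point temperature: ΣzᵢPᵢˢᵃᵗ(T) = P. Interpolate ln Pᵢˢᵃᵗ = aᵢ + bᵢ/T.
  T = 314.9 K: ΣzᵢPᵢˢᵃᵗ = 109.02 kPa
  T = 357.6 K: ΣzᵢPᵢˢᵃᵗ = 354.11 kPa
  T = 336.2 K: ΣzᵢPᵢˢᵃᵗ = 203.40 kPa
  T = 346.9 K: ΣzᵢPᵢˢᵃᵗ = 270.59 kPa
  T = 352.2 K: ΣzᵢPᵢˢᵃᵗ = 309.77 kPa
  T = 354.9 K: ΣzᵢPᵢˢᵃᵗ = 331.36 kPa
  T = 353.5 K: ΣzᵢPᵢˢᵃᵗ = 320.02 kPa
Interpolating between 353.5 K and 354.9 K gives T ≈ 353.6 K.

T = 353.6 K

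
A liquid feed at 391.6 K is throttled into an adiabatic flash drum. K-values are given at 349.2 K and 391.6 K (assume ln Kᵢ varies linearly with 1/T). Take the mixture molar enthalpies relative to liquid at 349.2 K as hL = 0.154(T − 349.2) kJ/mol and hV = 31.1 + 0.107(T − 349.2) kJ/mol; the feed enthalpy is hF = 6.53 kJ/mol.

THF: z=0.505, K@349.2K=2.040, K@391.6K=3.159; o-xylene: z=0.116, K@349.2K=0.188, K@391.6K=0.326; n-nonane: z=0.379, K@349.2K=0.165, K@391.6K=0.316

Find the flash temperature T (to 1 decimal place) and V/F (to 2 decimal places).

T = 353.8 K, V/F = 0.19

Adiabatic flash: solve Rachford–Rice at each trial T, then check hF = ψ·hV(T) + (1−ψ)·hL(T).
  T = 349.2 K: K = (2.040, 0.188, 0.165), RR gives ψ = 0.133, H_out = 4.128 kJ/mol
  T = 391.6 K: K = (3.159, 0.326, 0.316), RR gives ψ = 0.512, H_out = 21.420 kJ/mol
  T = 370.4 K: K = (2.571, 0.251, 0.233), RR gives ψ = 0.347, H_out = 13.702 kJ/mol
  T = 359.8 K: K = (2.298, 0.218, 0.197), RR gives ψ = 0.251, H_out = 9.324 kJ/mol
  T = 354.5 K: K = (2.167, 0.203, 0.180), RR gives ψ = 0.196, H_out = 6.863 kJ/mol
  T = 351.9 K: K = (2.104, 0.195, 0.173), RR gives ψ = 0.166, H_out = 5.561 kJ/mol
  T = 353.2 K: K = (2.135, 0.199, 0.177), RR gives ψ = 0.181, H_out = 6.221 kJ/mol
Linear interpolation between T = 353.2 (H_out = 6.221) and T = 354.5 (H_out = 6.863) on hF = 6.53 gives T ≈ 353.8 K, at which ψ = 0.19.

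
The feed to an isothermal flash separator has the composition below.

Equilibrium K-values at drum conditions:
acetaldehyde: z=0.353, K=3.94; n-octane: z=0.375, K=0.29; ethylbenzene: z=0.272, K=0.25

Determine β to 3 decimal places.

Newton iteration, β⁰ = 0.61:
  β = 0.610: g = -0.4742, g' = -1.499 → β = 0.294
  β = 0.294: g = -0.0411, g' = -1.432 → β = 0.265
  β = 0.265: g = 0.0008, g' = -1.489 → β = 0.266
Converged at β = 0.266.

β = 0.266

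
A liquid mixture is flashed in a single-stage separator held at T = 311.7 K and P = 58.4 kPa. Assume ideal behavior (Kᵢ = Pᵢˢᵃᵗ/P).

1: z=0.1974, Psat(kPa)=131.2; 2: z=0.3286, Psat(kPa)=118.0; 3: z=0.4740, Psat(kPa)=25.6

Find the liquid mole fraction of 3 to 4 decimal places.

Raoult's law: Kᵢ = Pᵢˢᵃᵗ/P = Pᵢˢᵃᵗ/58.4.
  K_1 = 131.2/58.4 = 2.246575, K_2 = 118.0/58.4 = 2.020548, K_3 = 25.6/58.4 = 0.438356
Iterate (Newton) starting at V/F = 0.5:
  V/F = 0.5000: g = 0.00347, g' = -0.5555 → V/F = 0.5062
Converged at V/F = 0.5062.
Compositions from xᵢ = zᵢ/(1+V/F(Kᵢ−1)), yᵢ = Kᵢxᵢ:
  1: x = 0.1210, y = 0.2719
  2: x = 0.2167, y = 0.4378
  3: x = 0.6623, y = 0.2903

x_3 = 0.6623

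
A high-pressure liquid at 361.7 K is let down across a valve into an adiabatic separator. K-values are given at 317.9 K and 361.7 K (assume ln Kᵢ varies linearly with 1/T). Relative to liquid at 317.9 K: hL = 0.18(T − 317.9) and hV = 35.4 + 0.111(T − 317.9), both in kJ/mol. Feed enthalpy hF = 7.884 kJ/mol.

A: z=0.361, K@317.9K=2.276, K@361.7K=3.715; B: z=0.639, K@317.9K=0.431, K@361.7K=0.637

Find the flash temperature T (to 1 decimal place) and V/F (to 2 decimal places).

Adiabatic flash: solve Rachford–Rice at each trial T, then check hF = ψ·hV(T) + (1−ψ)·hL(T).
  T = 317.9 K: K = (2.276, 0.431), RR gives ψ = 0.134, H_out = 4.732 kJ/mol
  T = 361.7 K: K = (3.715, 0.637), RR gives ψ = 0.759, H_out = 32.463 kJ/mol
  T = 339.8 K: K = (2.954, 0.531), RR gives ψ = 0.442, H_out = 18.923 kJ/mol
  T = 328.9 K: K = (2.606, 0.480), RR gives ψ = 0.296, H_out = 12.249 kJ/mol
  T = 323.4 K: K = (2.438, 0.455), RR gives ψ = 0.218, H_out = 8.640 kJ/mol
  T = 320.6 K: K = (2.355, 0.443), RR gives ψ = 0.176, H_out = 6.696 kJ/mol
  T = 322.0 K: K = (2.396, 0.449), RR gives ψ = 0.198, H_out = 7.678 kJ/mol
Linear interpolation between T = 322.0 (H_out = 7.678) and T = 323.4 (H_out = 8.640) on hF = 7.884 gives T ≈ 322.3 K, at which ψ = 0.20.

T = 322.3 K, V/F = 0.20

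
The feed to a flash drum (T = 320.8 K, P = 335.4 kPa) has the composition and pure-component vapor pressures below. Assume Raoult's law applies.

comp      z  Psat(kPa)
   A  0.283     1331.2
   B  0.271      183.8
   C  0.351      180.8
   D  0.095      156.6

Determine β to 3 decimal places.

Raoult's law: Kᵢ = Pᵢˢᵃᵗ/P = Pᵢˢᵃᵗ/335.4.
  K_A = 1331.2/335.4 = 3.96899, K_B = 183.8/335.4 = 0.54800, K_C = 180.8/335.4 = 0.53906, K_D = 156.6/335.4 = 0.46691
Let β = V/F and solve Σ zᵢ(Kᵢ−1)/(1+β(Kᵢ−1)) = 0.
Feasibility: ΣzᵢKᵢ = 1.505, Σzᵢ/Kᵢ = 1.420 — both > 1, two phases present.
Iterate (Newton) starting at β = 0.5:
  β = 0.500: g = -0.0994, g' = -0.673 → β = 0.352
  β = 0.352: g = 0.0095, g' = -0.822 → β = 0.364
Converged at β = 0.364.

β = 0.364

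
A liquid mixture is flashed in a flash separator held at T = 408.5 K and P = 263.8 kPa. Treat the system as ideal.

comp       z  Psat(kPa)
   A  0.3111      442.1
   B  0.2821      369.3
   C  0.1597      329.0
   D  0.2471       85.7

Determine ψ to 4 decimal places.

Raoult's law: Kᵢ = Pᵢˢᵃᵗ/P = Pᵢˢᵃᵗ/263.8.
  K_A = 442.1/263.8 = 1.675891, K_B = 369.3/263.8 = 1.399924, K_C = 329.0/263.8 = 1.247157, K_D = 85.7/263.8 = 0.324867
Newton–Raphson from ψ = 0.5:
  ψ = 0.5000: g = 0.03447, g' = -0.3751 → ψ = 0.5919
  ψ = 0.5919: g = -0.00201, g' = -0.4219 → ψ = 0.5871
Converged at ψ = 0.5871.

ψ = 0.5871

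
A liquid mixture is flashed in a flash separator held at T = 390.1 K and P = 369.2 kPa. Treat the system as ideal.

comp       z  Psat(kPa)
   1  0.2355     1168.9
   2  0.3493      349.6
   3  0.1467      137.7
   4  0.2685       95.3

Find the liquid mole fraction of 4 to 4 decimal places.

Raoult's law: Kᵢ = Pᵢˢᵃᵗ/P = Pᵢˢᵃᵗ/369.2.
  K_1 = 1168.9/369.2 = 3.166035, K_2 = 349.6/369.2 = 0.946912, K_3 = 137.7/369.2 = 0.372969, K_4 = 95.3/369.2 = 0.258126
Material balance + equilibrium reduce to Σ zᵢ(Kᵢ−1)/(1+ψ(Kᵢ−1)) = 0.
Check two-phase: ΣzᵢKᵢ = 1.2004 > 1 and Σzᵢ/Kᵢ = 1.8768 > 1, so g(0) = 0.2004 > 0 and g(1) = -0.8768 < 0.
Newton iteration, ψ⁰ = 0.5:
  ψ = 0.5000: g = -0.22481, g' = -0.7515 → ψ = 0.2009
  ψ = 0.2009: g = -0.00260, g' = -0.8171 → ψ = 0.1977
Converged at ψ = 0.1977.
Compositions from xᵢ = zᵢ/(1+ψ(Kᵢ−1)), yᵢ = Kᵢxᵢ:
  1: x = 0.1649, y = 0.5221
  2: x = 0.3530, y = 0.3343
  3: x = 0.1675, y = 0.0625
  4: x = 0.3146, y = 0.0812

x_4 = 0.3146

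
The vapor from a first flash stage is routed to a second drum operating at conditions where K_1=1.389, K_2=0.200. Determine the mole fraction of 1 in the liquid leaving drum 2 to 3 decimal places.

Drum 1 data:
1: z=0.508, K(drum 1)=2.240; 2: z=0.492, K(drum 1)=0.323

Drum 1:
Rachford–Rice: g(ψ₁) = Σ zᵢ(Kᵢ−1)/(1+ψ₁(Kᵢ−1)) = 0.
Feasibility: ΣzᵢKᵢ = 1.297, Σzᵢ/Kᵢ = 1.750 — both > 1, two phases present.
Binary case is linear: z₁(K₁−1)(1+ψ₁(K₂−1)) + z₂(K₂−1)(1+ψ₁(K₁−1)) = 0
⇒ ψ₁ = [z₁(K₁−1)+z₂(K₂−1)] / [−(K₁−1)(K₂−1)] = 0.2968/0.8395 = 0.354
Drum-1 compositions:
  1: x = 0.353, y = 0.791
  2: x = 0.647, y = 0.209
Drum-2 feed = drum-1 vapor: z₂ = (0.7911, 0.2089).
Drum 2:
Let ψ₂ = V/F and solve Σ zᵢ(Kᵢ−1)/(1+ψ₂(Kᵢ−1)) = 0.
Feasibility: ΣzᵢKᵢ = 1.141, Σzᵢ/Kᵢ = 1.614 — both > 1, two phases present.
Binary case is linear: z₁(K₁−1)(1+ψ₂(K₂−1)) + z₂(K₂−1)(1+ψ₂(K₁−1)) = 0
⇒ ψ₂ = [z₁(K₁−1)+z₂(K₂−1)] / [−(K₁−1)(K₂−1)] = 0.1406/0.3112 = 0.452
  1: x = 0.673, y = 0.935
  2: x = 0.327, y = 0.065

x_1 (drum 2) = 0.673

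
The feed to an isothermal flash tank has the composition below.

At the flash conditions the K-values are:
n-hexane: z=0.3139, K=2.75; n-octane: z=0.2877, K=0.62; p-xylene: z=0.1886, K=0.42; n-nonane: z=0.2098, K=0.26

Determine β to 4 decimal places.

Iterate (Newton) starting at β = 0.6:
  β = 0.6000: g = -0.32065, g' = -0.8193 → β = 0.2086
  β = 0.2086: g = -0.02439, g' = -0.8076 → β = 0.1784
  β = 0.1784: g = 0.00044, g' = -0.8375 → β = 0.1790
Converged at β = 0.1790.

β = 0.1790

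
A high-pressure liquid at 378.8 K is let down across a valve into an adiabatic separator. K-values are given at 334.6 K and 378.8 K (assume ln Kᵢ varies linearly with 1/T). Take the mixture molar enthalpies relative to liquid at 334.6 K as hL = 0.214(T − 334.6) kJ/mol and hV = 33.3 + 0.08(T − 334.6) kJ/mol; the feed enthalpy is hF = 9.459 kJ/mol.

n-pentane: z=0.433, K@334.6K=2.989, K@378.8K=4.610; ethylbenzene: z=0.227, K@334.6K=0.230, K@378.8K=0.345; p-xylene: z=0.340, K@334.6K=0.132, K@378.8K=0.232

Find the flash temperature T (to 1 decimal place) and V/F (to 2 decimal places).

Adiabatic flash: solve Rachford–Rice at each trial T, then check hF = ψ·hV(T) + (1−ψ)·hL(T).
  T = 334.6 K: K = (2.989, 0.230, 0.132), RR gives ψ = 0.237, H_out = 7.891 kJ/mol
  T = 378.8 K: K = (4.610, 0.345, 0.232), RR gives ψ = 0.440, H_out = 21.516 kJ/mol
  T = 356.7 K: K = (3.762, 0.285, 0.178), RR gives ψ = 0.350, H_out = 15.337 kJ/mol
  T = 345.6 K: K = (3.364, 0.257, 0.154), RR gives ψ = 0.297, H_out = 11.822 kJ/mol
  T = 340.1 K: K = (3.174, 0.243, 0.143), RR gives ψ = 0.269, H_out = 9.925 kJ/mol
  T = 337.4 K: K = (3.083, 0.237, 0.137), RR gives ψ = 0.253, H_out = 8.945 kJ/mol
  T = 338.8 K: K = (3.130, 0.240, 0.140), RR gives ψ = 0.261, H_out = 9.457 kJ/mol
Linear interpolation between T = 338.8 (H_out = 9.457) and T = 340.1 (H_out = 9.925) on hF = 9.459 gives T ≈ 338.8 K, at which ψ = 0.26.

T = 338.8 K, V/F = 0.26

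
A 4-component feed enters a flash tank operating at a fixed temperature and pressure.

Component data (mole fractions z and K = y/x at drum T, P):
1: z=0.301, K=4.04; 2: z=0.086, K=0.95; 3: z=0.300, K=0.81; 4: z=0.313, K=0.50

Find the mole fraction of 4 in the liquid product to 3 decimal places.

Rachford–Rice: g(V/F) = Σ zᵢ(Kᵢ−1)/(1+V/F(Kᵢ−1)) = 0.
g(0) = ΣzᵢKᵢ − 1 = 0.697 and g(1) = 1 − Σzᵢ/Kᵢ = -0.161, so a root lies in (0, 1).
Newton iteration, V/F⁰ = 0.5:
  V/F = 0.500: g = 0.0871, g' = -0.591 → V/F = 0.647
  V/F = 0.647: g = 0.0075, g' = -0.501 → V/F = 0.662
Converged at V/F = 0.662.
Compositions from xᵢ = zᵢ/(1+V/F(Kᵢ−1)), yᵢ = Kᵢxᵢ:
  1: x = 0.100, y = 0.404
  2: x = 0.089, y = 0.084
  3: x = 0.343, y = 0.278
  4: x = 0.468, y = 0.234

x_4 = 0.468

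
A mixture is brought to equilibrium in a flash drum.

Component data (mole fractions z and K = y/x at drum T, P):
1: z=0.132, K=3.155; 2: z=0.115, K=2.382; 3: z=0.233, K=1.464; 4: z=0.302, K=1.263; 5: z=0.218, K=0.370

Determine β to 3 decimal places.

Newton iteration, β⁰ = 0.45:
  β = 0.450: g = 0.2112, g' = -0.461 → β = 0.908
  β = 0.908: g = -0.0141, g' = -0.624 → β = 0.885
Converged at β = 0.885.

β = 0.885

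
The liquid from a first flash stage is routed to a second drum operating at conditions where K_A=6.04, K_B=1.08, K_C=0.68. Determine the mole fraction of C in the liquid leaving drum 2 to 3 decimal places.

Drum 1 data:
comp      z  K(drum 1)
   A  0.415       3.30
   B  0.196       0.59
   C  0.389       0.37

x_C (drum 2) = 0.727

Drum 1:
Rachford–Rice: g(ψ₁) = Σ zᵢ(Kᵢ−1)/(1+ψ₁(Kᵢ−1)) = 0.
g(0) = ΣzᵢKᵢ − 1 = 0.629 and g(1) = 1 − Σzᵢ/Kᵢ = -0.509, so a root lies in (0, 1).
Iterate (Newton) starting at ψ₁ = 0.5:
  ψ₁ = 0.500: g = -0.0149, g' = -0.856 → ψ₁ = 0.483
Converged at ψ₁ = 0.483.
Drum-1 compositions:
  A: x = 0.197, y = 0.649
  B: x = 0.244, y = 0.144
  C: x = 0.559, y = 0.207
Drum-2 feed = drum-1 liquid: z₂ = (0.1967, 0.2444, 0.5590).
Drum 2:
Let ψ₂ = V/F and solve Σ zᵢ(Kᵢ−1)/(1+ψ₂(Kᵢ−1)) = 0.
g(0) = ΣzᵢKᵢ − 1 = 0.832 and g(1) = 1 − Σzᵢ/Kᵢ = -0.081, so a root lies in (0, 1).
Newton iteration, ψ₂⁰ = 0.39:
  ψ₂ = 0.390: g = 0.1488, g' = -0.644 → ψ₂ = 0.621
  ψ₂ = 0.621: g = 0.0354, g' = -0.383 → ψ₂ = 0.713
  ψ₂ = 0.713: g = 0.0024, g' = -0.334 → ψ₂ = 0.721
Converged at ψ₂ = 0.721.
  A: x = 0.042, y = 0.256
  B: x = 0.231, y = 0.250
  C: x = 0.727, y = 0.494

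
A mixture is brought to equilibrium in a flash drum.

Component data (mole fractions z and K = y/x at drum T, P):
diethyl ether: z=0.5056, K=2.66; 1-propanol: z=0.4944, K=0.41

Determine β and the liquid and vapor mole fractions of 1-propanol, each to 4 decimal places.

Rachford–Rice: g(β) = Σ zᵢ(Kᵢ−1)/(1+β(Kᵢ−1)) = 0.
Check two-phase: ΣzᵢKᵢ = 1.5476 > 1 and Σzᵢ/Kᵢ = 1.3959 > 1, so g(0) = 0.5476 > 0 and g(1) = -0.3959 < 0.
Newton iteration, β⁰ = 0.5:
  β = 0.5000: g = 0.04488, g' = -0.7623 → β = 0.5589
  β = 0.5589: g = 0.00019, g' = -0.7580 → β = 0.5591
Converged at β = 0.5591.
Compositions from xᵢ = zᵢ/(1+β(Kᵢ−1)), yᵢ = Kᵢxᵢ:
  diethyl ether: x = 0.2622, y = 0.6975
  1-propanol: x = 0.7378, y = 0.3025

β = 0.5591, x_1-propanol = 0.7378, y_1-propanol = 0.3025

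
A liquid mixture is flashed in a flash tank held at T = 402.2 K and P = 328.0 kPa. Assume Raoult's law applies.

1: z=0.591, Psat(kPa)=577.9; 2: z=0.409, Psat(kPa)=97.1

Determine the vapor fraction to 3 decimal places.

ψ = 0.303

Raoult's law: Kᵢ = Pᵢˢᵃᵗ/P = Pᵢˢᵃᵗ/328.0.
  K_1 = 577.9/328.0 = 1.76189, K_2 = 97.1/328.0 = 0.29604
Rachford–Rice: g(ψ) = Σ zᵢ(Kᵢ−1)/(1+ψ(Kᵢ−1)) = 0.
g(0) = ΣzᵢKᵢ − 1 = 0.162 and g(1) = 1 − Σzᵢ/Kᵢ = -0.717, so a root lies in (0, 1).
Binary case is linear: z₁(K₁−1)(1+ψ(K₂−1)) + z₂(K₂−1)(1+ψ(K₁−1)) = 0
⇒ ψ = [z₁(K₁−1)+z₂(K₂−1)] / [−(K₁−1)(K₂−1)] = 0.1624/0.5363 = 0.303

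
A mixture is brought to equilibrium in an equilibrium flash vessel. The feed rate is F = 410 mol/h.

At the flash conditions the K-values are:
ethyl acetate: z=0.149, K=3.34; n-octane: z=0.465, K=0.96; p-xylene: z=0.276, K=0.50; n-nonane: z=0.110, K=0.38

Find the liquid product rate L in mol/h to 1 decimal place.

L = 337.6 mol/h

Material balance + equilibrium reduce to Σ zᵢ(Kᵢ−1)/(1+ψ(Kᵢ−1)) = 0.
Check two-phase: ΣzᵢKᵢ = 1.124 > 1 and Σzᵢ/Kᵢ = 1.370 > 1, so g(0) = 0.124 > 0 and g(1) = -0.370 < 0.
Iterate (Newton) starting at ψ = 0.64:
  ψ = 0.640: g = -0.1955, g' = -0.397 → ψ = 0.148
  ψ = 0.148: g = 0.0164, g' = -0.583 → ψ = 0.176
  ψ = 0.176: g = 0.0005, g' = -0.547 → ψ = 0.177
Converged at ψ = 0.177.
Then V = ψ·F = 0.1766·410 = 72.4 mol/h and L = F − V = 337.6 mol/h.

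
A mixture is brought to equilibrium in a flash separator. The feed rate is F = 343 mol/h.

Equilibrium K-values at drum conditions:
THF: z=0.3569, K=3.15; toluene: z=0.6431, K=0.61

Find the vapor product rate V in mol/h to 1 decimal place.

V = 211.3 mol/h

Let ψ = V/F and solve Σ zᵢ(Kᵢ−1)/(1+ψ(Kᵢ−1)) = 0.
Check two-phase: ΣzᵢKᵢ = 1.5165 > 1 and Σzᵢ/Kᵢ = 1.1676 > 1, so g(0) = 0.5165 > 0 and g(1) = -0.1676 < 0.
Iterate (Newton) starting at ψ = 0.62:
  ψ = 0.6200: g = -0.00189, g' = -0.4733 → ψ = 0.6160
Converged at ψ = 0.6160.
Then V = ψ·F = 0.6160·343 = 211.3 mol/h and L = F − V = 131.7 mol/h.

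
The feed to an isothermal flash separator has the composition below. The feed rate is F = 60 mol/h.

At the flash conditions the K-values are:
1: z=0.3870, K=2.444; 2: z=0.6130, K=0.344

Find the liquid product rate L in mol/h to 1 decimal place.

Rachford–Rice: g(ψ) = Σ zᵢ(Kᵢ−1)/(1+ψ(Kᵢ−1)) = 0.
g(0) = ΣzᵢKᵢ − 1 = 0.1567 and g(1) = 1 − Σzᵢ/Kᵢ = -0.9403, so a root lies in (0, 1).
Binary case is linear: z₁(K₁−1)(1+ψ(K₂−1)) + z₂(K₂−1)(1+ψ(K₁−1)) = 0
⇒ ψ = [z₁(K₁−1)+z₂(K₂−1)] / [−(K₁−1)(K₂−1)] = 0.15670/0.94726 = 0.1654
Then V = ψ·F = 0.1654·60 = 9.9 mol/h and L = F − V = 50.1 mol/h.

L = 50.1 mol/h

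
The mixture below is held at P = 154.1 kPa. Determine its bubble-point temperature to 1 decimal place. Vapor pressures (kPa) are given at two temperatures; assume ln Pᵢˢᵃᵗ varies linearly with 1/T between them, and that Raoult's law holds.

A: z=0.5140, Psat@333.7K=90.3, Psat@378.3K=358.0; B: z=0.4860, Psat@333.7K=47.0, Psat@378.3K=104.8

Bubble-point temperature: ΣzᵢPᵢˢᵃᵗ(T) = P. Interpolate ln Pᵢˢᵃᵗ = aᵢ + bᵢ/T.
  T = 333.7 K: ΣzᵢPᵢˢᵃᵗ = 69.26 kPa
  T = 378.3 K: ΣzᵢPᵢˢᵃᵗ = 234.94 kPa
  T = 356.0 K: ΣzᵢPᵢˢᵃᵗ = 131.47 kPa
  T = 367.1 K: ΣzᵢPᵢˢᵃᵗ = 176.78 kPa
  T = 361.6 K: ΣzᵢPᵢˢᵃᵗ = 152.93 kPa
  T = 364.4 K: ΣzᵢPᵢˢᵃᵗ = 164.71 kPa
Interpolating between 361.6 K and 364.4 K gives T ≈ 361.9 K.

T = 361.9 K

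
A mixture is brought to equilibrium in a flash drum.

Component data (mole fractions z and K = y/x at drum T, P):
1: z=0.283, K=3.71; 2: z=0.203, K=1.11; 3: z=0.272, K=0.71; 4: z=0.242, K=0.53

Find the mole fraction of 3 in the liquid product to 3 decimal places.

Material balance + equilibrium reduce to Σ zᵢ(Kᵢ−1)/(1+β(Kᵢ−1)) = 0.
g(0) = ΣzᵢKᵢ − 1 = 0.597 and g(1) = 1 − Σzᵢ/Kᵢ = -0.099, so a root lies in (0, 1).
Newton iteration, β⁰ = 0.7:
  β = 0.700: g = 0.0170, g' = -0.405 → β = 0.742
  β = 0.742: g = 0.0002, g' = -0.395 → β = 0.743
Converged at β = 0.743.
Compositions from xᵢ = zᵢ/(1+β(Kᵢ−1)), yᵢ = Kᵢxᵢ:
  1: x = 0.094, y = 0.349
  2: x = 0.188, y = 0.208
  3: x = 0.347, y = 0.246
  4: x = 0.372, y = 0.197

x_3 = 0.347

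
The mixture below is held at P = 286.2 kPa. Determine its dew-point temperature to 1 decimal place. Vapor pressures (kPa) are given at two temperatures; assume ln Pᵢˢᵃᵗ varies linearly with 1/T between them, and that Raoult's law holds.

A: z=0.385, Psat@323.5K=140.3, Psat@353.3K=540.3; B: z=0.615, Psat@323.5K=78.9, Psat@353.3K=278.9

Dew-point temperature: Σzᵢ·P/Pᵢˢᵃᵗ(T) = 1. Interpolate ln Pᵢˢᵃᵗ = aᵢ + bᵢ/T.
  T = 323.5 K: ΣzᵢP/Pᵢˢᵃᵗ = 3.0162
  T = 353.3 K: ΣzᵢP/Pᵢˢᵃᵗ = 0.8350
  T = 338.4 K: ΣzᵢP/Pᵢˢᵃᵗ = 1.5425
  T = 345.9 K: ΣzᵢP/Pᵢˢᵃᵗ = 1.1251
  T = 349.6 K: ΣzᵢP/Pᵢˢᵃᵗ = 0.9677
  T = 347.8 K: ΣzᵢP/Pᵢˢᵃᵗ = 1.0409
Interpolating between 347.8 K and 349.6 K gives T ≈ 348.8 K.

T = 348.8 K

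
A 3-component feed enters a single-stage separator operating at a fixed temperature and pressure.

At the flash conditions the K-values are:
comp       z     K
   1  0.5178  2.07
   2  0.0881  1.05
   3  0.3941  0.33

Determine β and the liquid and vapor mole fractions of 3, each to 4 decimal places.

Rachford–Rice: g(β) = Σ zᵢ(Kᵢ−1)/(1+β(Kᵢ−1)) = 0.
Feasibility: ΣzᵢKᵢ = 1.2944, Σzᵢ/Kᵢ = 1.5283 — both > 1, two phases present.
Newton iteration, β⁰ = 0.38:
  β = 0.3800: g = 0.04398, g' = -0.6182 → β = 0.4511
  β = 0.4511: g = -0.00045, g' = -0.6333 → β = 0.4504
Converged at β = 0.4504.
Compositions from xᵢ = zᵢ/(1+β(Kᵢ−1)), yᵢ = Kᵢxᵢ:
  1: x = 0.3494, y = 0.7233
  2: x = 0.0862, y = 0.0905
  3: x = 0.5644, y = 0.1863

β = 0.4504, x_3 = 0.5644, y_3 = 0.1863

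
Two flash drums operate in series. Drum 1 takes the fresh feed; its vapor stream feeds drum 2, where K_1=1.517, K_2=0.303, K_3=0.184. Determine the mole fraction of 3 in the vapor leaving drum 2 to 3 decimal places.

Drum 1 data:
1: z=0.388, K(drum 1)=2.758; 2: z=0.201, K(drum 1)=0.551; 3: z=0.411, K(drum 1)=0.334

Drum 1:
Newton iteration, ψ₁⁰ = 0.5:
  ψ₁ = 0.500: g = -0.1637, g' = -0.817 → ψ₁ = 0.300
Converged at ψ₁ = 0.300.
Drum-1 compositions:
  1: x = 0.254, y = 0.700
  2: x = 0.232, y = 0.128
  3: x = 0.514, y = 0.172
Drum-2 feed = drum-1 vapor: z₂ = (0.7004, 0.1280, 0.1716).
Drum 2:
Newton–Raphson from ψ₂ = 0.5:
  ψ₂ = 0.500: g = -0.0857, g' = -0.591 → ψ₂ = 0.355
  ψ₂ = 0.355: g = -0.0097, g' = -0.470 → ψ₂ = 0.334
Converged at ψ₂ = 0.334.
  1: x = 0.597, y = 0.906
  2: x = 0.167, y = 0.051
  3: x = 0.236, y = 0.043

y_3 (drum 2) = 0.043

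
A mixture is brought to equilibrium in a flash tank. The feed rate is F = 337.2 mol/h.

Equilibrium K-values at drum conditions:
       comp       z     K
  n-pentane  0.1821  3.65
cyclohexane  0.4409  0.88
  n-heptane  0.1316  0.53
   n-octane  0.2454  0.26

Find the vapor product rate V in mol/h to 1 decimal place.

V = 58.9 mol/h

Newton iteration, V/F⁰ = 0.5:
  V/F = 0.5000: g = -0.21783, g' = -0.6320 → V/F = 0.1553
  V/F = 0.1553: g = 0.01603, g' = -0.8537 → V/F = 0.1741
  V/F = 0.1741: g = 0.00035, g' = -0.8170 → V/F = 0.1745
Converged at V/F = 0.1745.
Then V = V/F·F = 0.1745·337.2 = 58.9 mol/h and L = F − V = 278.3 mol/h.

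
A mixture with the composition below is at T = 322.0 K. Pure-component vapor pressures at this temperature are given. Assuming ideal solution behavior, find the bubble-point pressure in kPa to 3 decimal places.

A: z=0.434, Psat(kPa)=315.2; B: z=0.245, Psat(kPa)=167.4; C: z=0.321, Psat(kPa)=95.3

At the bubble point ψ → 0, so ΣzᵢKᵢ = 1 with Kᵢ = Pᵢˢᵃᵗ/P ⇒ P = ΣzᵢPᵢˢᵃᵗ.
P = 0.434·315.2 + 0.245·167.4 + 0.321·95.3 = 208.401 kPa

Pbub = 208.401 kPa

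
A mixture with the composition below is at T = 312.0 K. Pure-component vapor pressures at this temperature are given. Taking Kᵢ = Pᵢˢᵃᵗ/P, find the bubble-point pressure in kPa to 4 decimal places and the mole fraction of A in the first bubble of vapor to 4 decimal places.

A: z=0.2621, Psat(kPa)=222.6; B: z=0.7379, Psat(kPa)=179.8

Pbub = 191.0179 kPa, y_A = 0.3054

At the bubble point ψ → 0, so ΣzᵢKᵢ = 1 with Kᵢ = Pᵢˢᵃᵗ/P ⇒ P = ΣzᵢPᵢˢᵃᵗ.
P = 0.2621·222.6 + 0.7379·179.8 = 191.0179 kPa
yᵢ = zᵢPᵢˢᵃᵗ/P ⇒ y_A = 0.2621·222.6/191.0179 = 0.3054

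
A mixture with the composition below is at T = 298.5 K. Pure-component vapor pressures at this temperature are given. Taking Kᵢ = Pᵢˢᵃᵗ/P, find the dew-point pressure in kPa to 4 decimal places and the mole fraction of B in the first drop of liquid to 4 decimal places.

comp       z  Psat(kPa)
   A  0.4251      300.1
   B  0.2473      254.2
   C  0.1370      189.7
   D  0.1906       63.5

At the dew point ψ → 1, so Σzᵢ/Kᵢ = 1 with Kᵢ = Pᵢˢᵃᵗ/P ⇒ 1/P = Σzᵢ/Pᵢˢᵃᵗ.
1/P = 0.4251/300.1 + 0.2473/254.2 + 0.1370/189.7 + 0.1906/63.5 = 0.0061132 ⇒ P = 163.5817 kPa
xᵢ = zᵢP/Pᵢˢᵃᵗ ⇒ x_B = 0.2473·163.5817/254.2 = 0.1591

Pdew = 163.5817 kPa, x_B = 0.1591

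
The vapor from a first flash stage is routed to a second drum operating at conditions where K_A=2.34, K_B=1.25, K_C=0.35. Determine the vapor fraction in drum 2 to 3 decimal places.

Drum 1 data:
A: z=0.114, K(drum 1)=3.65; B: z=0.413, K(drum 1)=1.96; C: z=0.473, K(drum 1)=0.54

V/F (drum 2) = 0.121

Drum 1:
Rachford–Rice: g(ψ₁) = Σ zᵢ(Kᵢ−1)/(1+ψ₁(Kᵢ−1)) = 0.
g(0) = ΣzᵢKᵢ − 1 = 0.481 and g(1) = 1 − Σzᵢ/Kᵢ = -0.118, so a root lies in (0, 1).
Newton–Raphson from ψ₁ = 0.5:
  ψ₁ = 0.500: g = 0.1153, g' = -0.491 → ψ₁ = 0.735
  ψ₁ = 0.735: g = 0.0063, g' = -0.451 → ψ₁ = 0.749
Converged at ψ₁ = 0.749.
Drum-1 compositions:
  A: x = 0.038, y = 0.139
  B: x = 0.240, y = 0.471
  C: x = 0.722, y = 0.390
Drum-2 feed = drum-1 vapor: z₂ = (0.1394, 0.4709, 0.3896).
Drum 2:
Let ψ₂ = V/F and solve Σ zᵢ(Kᵢ−1)/(1+ψ₂(Kᵢ−1)) = 0.
Check two-phase: ΣzᵢKᵢ = 1.051 > 1 and Σzᵢ/Kᵢ = 1.550 > 1, so g(0) = 0.051 > 0 and g(1) = -0.550 < 0.
Iterate (Newton) starting at ψ₂ = 0.5:
  ψ₂ = 0.500: g = -0.1587, g' = -0.474 → ψ₂ = 0.166
  ψ₂ = 0.166: g = -0.0178, g' = -0.402 → ψ₂ = 0.121
Converged at ψ₂ = 0.121.
  A: x = 0.120, y = 0.281
  B: x = 0.457, y = 0.571
  C: x = 0.423, y = 0.148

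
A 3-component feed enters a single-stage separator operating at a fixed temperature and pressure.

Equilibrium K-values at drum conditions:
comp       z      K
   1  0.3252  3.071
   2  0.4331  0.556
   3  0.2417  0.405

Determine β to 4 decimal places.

β = 0.3244

Rachford–Rice: g(β) = Σ zᵢ(Kᵢ−1)/(1+β(Kᵢ−1)) = 0.
Check two-phase: ΣzᵢKᵢ = 1.3374 > 1 and Σzᵢ/Kᵢ = 1.4816 > 1, so g(0) = 0.3374 > 0 and g(1) = -0.4816 < 0.
Newton iteration, β⁰ = 0.5:
  β = 0.5000: g = -0.12101, g' = -0.6511 → β = 0.3141
  β = 0.3141: g = 0.00769, g' = -0.7567 → β = 0.3243
  β = 0.3243: g = 0.00005, g' = -0.7470 → β = 0.3244
Converged at β = 0.3244.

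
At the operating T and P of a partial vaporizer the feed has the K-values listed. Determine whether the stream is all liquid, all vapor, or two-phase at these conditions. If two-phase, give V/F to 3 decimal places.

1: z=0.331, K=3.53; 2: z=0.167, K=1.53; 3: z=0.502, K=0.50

two-phase, V/F = 0.668

ΣzᵢKᵢ = 1.675; Σzᵢ/Kᵢ = 1.207.
Both exceed 1, so a two-phase solution exists.
Newton iteration, ψ⁰ = 0.5:
  ψ = 0.500: g = 0.1050, g' = -0.665 → ψ = 0.658
  ψ = 0.658: g = 0.0059, g' = -0.603 → ψ = 0.668
Converged at ψ = 0.668.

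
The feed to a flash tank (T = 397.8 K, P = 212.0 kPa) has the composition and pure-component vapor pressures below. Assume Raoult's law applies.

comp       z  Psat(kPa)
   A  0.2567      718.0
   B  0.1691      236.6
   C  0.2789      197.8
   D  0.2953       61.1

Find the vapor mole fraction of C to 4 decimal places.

Raoult's law: Kᵢ = Pᵢˢᵃᵗ/P = Pᵢˢᵃᵗ/212.0.
  K_A = 718.0/212.0 = 3.386792, K_B = 236.6/212.0 = 1.116038, K_C = 197.8/212.0 = 0.933019, K_D = 61.1/212.0 = 0.288208
Let ψ = V/F and solve Σ zᵢ(Kᵢ−1)/(1+ψ(Kᵢ−1)) = 0.
g(0) = ΣzᵢKᵢ − 1 = 0.4034 and g(1) = 1 − Σzᵢ/Kᵢ = -0.5508, so a root lies in (0, 1).
Newton iteration, ψ⁰ = 0.5:
  ψ = 0.5000: g = -0.04778, g' = -0.6680 → ψ = 0.4285
  ψ = 0.4285: g = -0.00005, g' = -0.6706 → ψ = 0.4284
Converged at ψ = 0.4284.
Compositions from xᵢ = zᵢ/(1+ψ(Kᵢ−1)), yᵢ = Kᵢxᵢ:
  A: x = 0.1269, y = 0.4299
  B: x = 0.1611, y = 0.1798
  C: x = 0.2871, y = 0.2679
  D: x = 0.4248, y = 0.1224

y_C = 0.2679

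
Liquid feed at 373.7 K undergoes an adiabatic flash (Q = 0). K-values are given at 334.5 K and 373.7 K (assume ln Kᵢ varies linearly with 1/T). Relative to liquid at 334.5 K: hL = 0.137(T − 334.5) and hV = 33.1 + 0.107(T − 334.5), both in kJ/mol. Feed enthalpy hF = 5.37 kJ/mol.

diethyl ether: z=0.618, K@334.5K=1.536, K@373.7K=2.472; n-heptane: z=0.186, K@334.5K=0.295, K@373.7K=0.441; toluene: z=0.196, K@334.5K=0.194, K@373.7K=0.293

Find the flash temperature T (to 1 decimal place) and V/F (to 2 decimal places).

Adiabatic flash: solve Rachford–Rice at each trial T, then check hF = ψ·hV(T) + (1−ψ)·hL(T).
  T = 334.5 K: K = (1.536, 0.295, 0.194), RR gives ψ = 0.104, H_out = 3.428 kJ/mol
  T = 373.7 K: K = (2.472, 0.441, 0.293), RR gives ψ = 0.703, H_out = 27.823 kJ/mol
  T = 354.1 K: K = (1.974, 0.365, 0.241), RR gives ψ = 0.489, H_out = 18.581 kJ/mol
  T = 344.3 K: K = (1.748, 0.329, 0.217), RR gives ψ = 0.336, H_out = 12.360 kJ/mol
  T = 339.4 K: K = (1.640, 0.312, 0.205), RR gives ψ = 0.234, H_out = 8.387 kJ/mol
  T = 336.9 K: K = (1.586, 0.303, 0.200), RR gives ψ = 0.172, H_out = 6.010 kJ/mol
Linear interpolation between T = 334.5 (H_out = 3.428) and T = 336.9 (H_out = 6.010) on hF = 5.37 gives T ≈ 336.3 K, at which ψ = 0.16.

T = 336.3 K, V/F = 0.16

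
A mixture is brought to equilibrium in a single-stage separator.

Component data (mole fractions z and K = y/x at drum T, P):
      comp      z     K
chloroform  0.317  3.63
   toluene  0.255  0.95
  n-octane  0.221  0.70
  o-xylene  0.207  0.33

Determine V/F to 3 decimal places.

V/F = 0.596

Material balance + equilibrium reduce to Σ zᵢ(Kᵢ−1)/(1+V/F(Kᵢ−1)) = 0.
Check two-phase: ΣzᵢKᵢ = 1.616 > 1 and Σzᵢ/Kᵢ = 1.299 > 1, so g(0) = 0.616 > 0 and g(1) = -0.299 < 0.
Newton–Raphson from V/F = 0.6:
  V/F = 0.600: g = -0.0025, g' = -0.620 → V/F = 0.596
Converged at V/F = 0.596.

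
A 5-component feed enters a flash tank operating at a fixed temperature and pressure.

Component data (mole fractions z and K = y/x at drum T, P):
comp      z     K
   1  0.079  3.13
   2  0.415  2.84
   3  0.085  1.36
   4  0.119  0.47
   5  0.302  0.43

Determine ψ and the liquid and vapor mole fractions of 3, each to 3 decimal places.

ψ = 0.756, x_3 = 0.067, y_3 = 0.091

Let ψ = V/F and solve Σ zᵢ(Kᵢ−1)/(1+ψ(Kᵢ−1)) = 0.
Feasibility: ΣzᵢKᵢ = 1.727, Σzᵢ/Kᵢ = 1.189 — both > 1, two phases present.
Newton–Raphson from ψ = 0.5:
  ψ = 0.500: g = 0.1786, g' = -0.727 → ψ = 0.746
  ψ = 0.746: g = 0.0074, g' = -0.698 → ψ = 0.756
Converged at ψ = 0.756.
Compositions from xᵢ = zᵢ/(1+ψ(Kᵢ−1)), yᵢ = Kᵢxᵢ:
  1: x = 0.030, y = 0.095
  2: x = 0.174, y = 0.493
  3: x = 0.067, y = 0.091
  4: x = 0.199, y = 0.093
  5: x = 0.531, y = 0.228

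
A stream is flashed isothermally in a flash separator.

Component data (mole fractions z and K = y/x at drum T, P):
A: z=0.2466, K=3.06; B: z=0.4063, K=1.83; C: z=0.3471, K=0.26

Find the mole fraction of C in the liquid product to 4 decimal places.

Newton–Raphson from ψ = 0.56:
  ψ = 0.5600: g = 0.02749, g' = -0.9103 → ψ = 0.5902
  ψ = 0.5902: g = -0.00041, g' = -0.9383 → ψ = 0.5898
Converged at ψ = 0.5898.
Compositions from xᵢ = zᵢ/(1+ψ(Kᵢ−1)), yᵢ = Kᵢxᵢ:
  A: x = 0.1113, y = 0.3407
  B: x = 0.2728, y = 0.4992
  C: x = 0.6159, y = 0.1601

x_C = 0.6159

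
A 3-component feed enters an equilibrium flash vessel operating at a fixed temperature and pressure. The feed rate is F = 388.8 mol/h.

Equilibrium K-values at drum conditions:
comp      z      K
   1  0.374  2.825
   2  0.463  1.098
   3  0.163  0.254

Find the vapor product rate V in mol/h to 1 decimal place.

V = 319.9 mol/h

Iterate (Newton) starting at β = 0.5:
  β = 0.500: g = 0.2062, g' = -0.575 → β = 0.858
  β = 0.858: g = -0.0303, g' = -0.894 → β = 0.824
  β = 0.824: g = -0.0014, g' = -0.815 → β = 0.823
Converged at β = 0.823.
Then V = β·F = 0.8228·388.8 = 319.9 mol/h and L = F − V = 68.9 mol/h.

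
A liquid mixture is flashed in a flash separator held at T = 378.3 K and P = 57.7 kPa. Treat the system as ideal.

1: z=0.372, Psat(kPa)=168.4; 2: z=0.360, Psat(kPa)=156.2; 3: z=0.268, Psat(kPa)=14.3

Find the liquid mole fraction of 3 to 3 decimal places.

x_3 = 0.707

Raoult's law: Kᵢ = Pᵢˢᵃᵗ/P = Pᵢˢᵃᵗ/57.7.
  K_1 = 168.4/57.7 = 2.91854, K_2 = 156.2/57.7 = 2.70711, K_3 = 14.3/57.7 = 0.24783
Let β = V/F and solve Σ zᵢ(Kᵢ−1)/(1+β(Kᵢ−1)) = 0.
Check two-phase: ΣzᵢKᵢ = 2.127 > 1 and Σzᵢ/Kᵢ = 1.342 > 1, so g(0) = 1.127 > 0 and g(1) = -0.342 < 0.
Newton–Raphson from β = 0.4:
  β = 0.400: g = 0.4807, g' = -1.119 → β = 0.830
  β = 0.830: g = -0.0063, g' = -1.456 → β = 0.825
Converged at β = 0.825.
Compositions from xᵢ = zᵢ/(1+β(Kᵢ−1)), yᵢ = Kᵢxᵢ:
  1: x = 0.144, y = 0.420
  2: x = 0.149, y = 0.405
  3: x = 0.707, y = 0.175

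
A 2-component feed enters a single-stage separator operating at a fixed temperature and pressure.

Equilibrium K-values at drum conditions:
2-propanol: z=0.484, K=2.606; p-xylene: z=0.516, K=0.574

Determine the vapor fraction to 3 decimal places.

Material balance + equilibrium reduce to Σ zᵢ(Kᵢ−1)/(1+ψ(Kᵢ−1)) = 0.
Check two-phase: ΣzᵢKᵢ = 1.557 > 1 and Σzᵢ/Kᵢ = 1.085 > 1, so g(0) = 0.557 > 0 and g(1) = -0.085 < 0.
Binary case is linear: z₁(K₁−1)(1+ψ(K₂−1)) + z₂(K₂−1)(1+ψ(K₁−1)) = 0
⇒ ψ = [z₁(K₁−1)+z₂(K₂−1)] / [−(K₁−1)(K₂−1)] = 0.5575/0.6842 = 0.815

ψ = 0.815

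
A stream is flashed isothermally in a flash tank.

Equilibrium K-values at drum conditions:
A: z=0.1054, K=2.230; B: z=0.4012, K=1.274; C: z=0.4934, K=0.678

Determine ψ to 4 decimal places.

ψ = 0.4221

Rachford–Rice: g(ψ) = Σ zᵢ(Kᵢ−1)/(1+ψ(Kᵢ−1)) = 0.
Feasibility: ΣzᵢKᵢ = 1.0807, Σzᵢ/Kᵢ = 1.0899 — both > 1, two phases present.
Iterate (Newton) starting at ψ = 0.3:
  ψ = 0.3000: g = 0.02041, g' = -0.1735 → ψ = 0.4177
  ψ = 0.4177: g = 0.00072, g' = -0.1621 → ψ = 0.4221
Converged at ψ = 0.4221.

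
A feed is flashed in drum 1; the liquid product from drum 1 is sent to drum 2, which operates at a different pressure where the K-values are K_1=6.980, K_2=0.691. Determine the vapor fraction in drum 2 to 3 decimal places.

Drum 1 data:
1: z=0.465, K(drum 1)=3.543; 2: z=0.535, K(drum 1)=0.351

V/F (drum 2) = 0.525

Drum 1:
Binary case is linear: z₁(K₁−1)(1+ψ₁(K₂−1)) + z₂(K₂−1)(1+ψ₁(K₁−1)) = 0
⇒ ψ₁ = [z₁(K₁−1)+z₂(K₂−1)] / [−(K₁−1)(K₂−1)] = 0.8353/1.6504 = 0.506
Drum-1 compositions:
  1: x = 0.203, y = 0.720
  2: x = 0.797, y = 0.280
Drum-2 feed = drum-1 liquid: z₂ = (0.2033, 0.7967).
Drum 2:
Rachford–Rice: g(ψ₂) = Σ zᵢ(Kᵢ−1)/(1+ψ₂(Kᵢ−1)) = 0.
g(0) = ΣzᵢKᵢ − 1 = 0.970 and g(1) = 1 − Σzᵢ/Kᵢ = -0.182, so a root lies in (0, 1).
Iterate (Newton) starting at ψ₂ = 0.5:
  ψ₂ = 0.500: g = 0.0136, g' = -0.563 → ψ₂ = 0.524
  ψ₂ = 0.524: g = 0.0004, g' = -0.534 → ψ₂ = 0.525
Converged at ψ₂ = 0.525.
  1: x = 0.049, y = 0.343
  2: x = 0.951, y = 0.657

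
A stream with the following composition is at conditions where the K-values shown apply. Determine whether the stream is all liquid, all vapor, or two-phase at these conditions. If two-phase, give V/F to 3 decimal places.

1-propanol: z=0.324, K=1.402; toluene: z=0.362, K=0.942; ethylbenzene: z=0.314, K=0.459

ΣzᵢKᵢ = 0.939; Σzᵢ/Kᵢ = 1.299.
Since ΣzᵢKᵢ < 1 the mixture is below its bubble point — single liquid phase.

all liquid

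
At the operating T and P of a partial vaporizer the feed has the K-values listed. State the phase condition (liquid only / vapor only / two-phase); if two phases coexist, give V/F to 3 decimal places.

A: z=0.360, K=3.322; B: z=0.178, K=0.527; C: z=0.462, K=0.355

two-phase, V/F = 0.325

ΣzᵢKᵢ = 1.454; Σzᵢ/Kᵢ = 1.748.
Both exceed 1, so a two-phase solution exists.
Let ψ = V/F and solve Σ zᵢ(Kᵢ−1)/(1+ψ(Kᵢ−1)) = 0.
Newton–Raphson from ψ = 0.5:
  ψ = 0.500: g = -0.1633, g' = -0.903 → ψ = 0.319
  ψ = 0.319: g = 0.0058, g' = -1.000 → ψ = 0.325
Converged at ψ = 0.325.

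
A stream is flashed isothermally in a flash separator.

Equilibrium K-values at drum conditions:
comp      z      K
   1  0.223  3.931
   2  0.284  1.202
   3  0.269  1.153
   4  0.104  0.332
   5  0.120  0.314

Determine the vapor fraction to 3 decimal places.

Newton iteration, ψ⁰ = 0.5:
  ψ = 0.500: g = 0.1258, g' = -0.566 → ψ = 0.722
  ψ = 0.722: g = -0.0007, g' = -0.606 → ψ = 0.721
Converged at ψ = 0.721.

ψ = 0.721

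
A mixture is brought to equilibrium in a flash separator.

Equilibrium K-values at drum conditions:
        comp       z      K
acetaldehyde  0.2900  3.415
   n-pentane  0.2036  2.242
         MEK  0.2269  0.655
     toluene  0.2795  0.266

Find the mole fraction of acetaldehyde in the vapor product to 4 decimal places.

Material balance + equilibrium reduce to Σ zᵢ(Kᵢ−1)/(1+ψ(Kᵢ−1)) = 0.
Feasibility: ΣzᵢKᵢ = 1.6698, Σzᵢ/Kᵢ = 1.5729 — both > 1, two phases present.
Newton–Raphson from ψ = 0.5:
  ψ = 0.5000: g = 0.05456, g' = -0.8819 → ψ = 0.5619
  ψ = 0.5619: g = -0.00017, g' = -0.8911 → ψ = 0.5617
Converged at ψ = 0.5617.
Compositions from xᵢ = zᵢ/(1+ψ(Kᵢ−1)), yᵢ = Kᵢxᵢ:
  acetaldehyde: x = 0.1231, y = 0.4203
  n-pentane: x = 0.1199, y = 0.2689
  MEK: x = 0.2814, y = 0.1843
  toluene: x = 0.4756, y = 0.1265

y_acetaldehyde = 0.4203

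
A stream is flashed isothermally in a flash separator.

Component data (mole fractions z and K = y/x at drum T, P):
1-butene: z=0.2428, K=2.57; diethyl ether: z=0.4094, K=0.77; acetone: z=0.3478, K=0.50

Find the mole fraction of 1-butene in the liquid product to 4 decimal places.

Newton–Raphson from β = 0.5:
  β = 0.5000: g = -0.12471, g' = -0.3701 → β = 0.1630
  β = 0.1630: g = 0.01636, g' = -0.5059 → β = 0.1953
  β = 0.1953: g = 0.00041, g' = -0.4810 → β = 0.1962
Converged at β = 0.1962.
Compositions from xᵢ = zᵢ/(1+β(Kᵢ−1)), yᵢ = Kᵢxᵢ:
  1-butene: x = 0.1856, y = 0.4770
  diethyl ether: x = 0.4287, y = 0.3301
  acetone: x = 0.3856, y = 0.1928

x_1-butene = 0.1856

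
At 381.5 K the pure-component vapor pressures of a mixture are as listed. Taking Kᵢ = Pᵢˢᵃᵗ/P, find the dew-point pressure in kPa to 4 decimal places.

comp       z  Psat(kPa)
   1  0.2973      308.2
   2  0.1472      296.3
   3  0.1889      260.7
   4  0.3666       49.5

At the dew point ψ → 1, so Σzᵢ/Kᵢ = 1 with Kᵢ = Pᵢˢᵃᵗ/P ⇒ 1/P = Σzᵢ/Pᵢˢᵃᵗ.
1/P = 0.2973/308.2 + 0.1472/296.3 + 0.1889/260.7 + 0.3666/49.5 = 0.0095921 ⇒ P = 104.2527 kPa

Pdew = 104.2527 kPa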